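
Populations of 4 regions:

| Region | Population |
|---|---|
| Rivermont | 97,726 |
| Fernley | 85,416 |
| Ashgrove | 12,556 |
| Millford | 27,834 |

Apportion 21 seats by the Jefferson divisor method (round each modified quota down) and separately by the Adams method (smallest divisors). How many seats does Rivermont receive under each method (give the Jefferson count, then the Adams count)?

Jefferson: Rivermont 10, Fernley 8, Ashgrove 1, Millford 2.
Adams: Rivermont 9, Fernley 7, Ashgrove 2, Millford 3.
Rivermont gets 10 under Jefferson and 9 under Adams.

10 and 9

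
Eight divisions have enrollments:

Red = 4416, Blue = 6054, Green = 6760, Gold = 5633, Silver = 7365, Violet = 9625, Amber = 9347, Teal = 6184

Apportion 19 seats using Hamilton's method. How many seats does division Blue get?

Standard divisor: 55384 ÷ 19 ≈ 2914.947.
Standard quotas: Red 1.5150, Blue 2.0769, Green 2.3191, Gold 1.9325, Silver 2.5266, Violet 3.3019, Amber 3.2066, Teal 2.1215.
Lower quotas: Red 1, Blue 2, Green 2, Gold 1, Silver 2, Violet 3, Amber 3, Teal 2 (sum 16, leaving 3 seats).
Remainders in descending order: Gold 0.9325, Silver 0.5266, Red 0.5150, Green 0.3191, Violet 0.3019, Amber 0.2066, Teal 0.1215, Blue 0.0769.
Largest remainders: Gold, Silver, Red receive the extra seats.
Blue receives 2.

2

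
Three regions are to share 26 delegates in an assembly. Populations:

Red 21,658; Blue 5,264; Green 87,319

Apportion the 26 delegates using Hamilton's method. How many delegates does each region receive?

Total 114241; standard divisor 114241/26 ≈ 4393.885.
Standard quotas: Red 4.9291, Blue 1.1980, Green 19.8728.
Lower quotas: Red 4, Blue 1, Green 19 (sum 24, leaving 2 seats).
Remainders in descending order: Red 0.9291, Green 0.8728, Blue 0.1980.
Largest remainders: Red, Green receive the extra seats.

Red 5; Blue 1; Green 20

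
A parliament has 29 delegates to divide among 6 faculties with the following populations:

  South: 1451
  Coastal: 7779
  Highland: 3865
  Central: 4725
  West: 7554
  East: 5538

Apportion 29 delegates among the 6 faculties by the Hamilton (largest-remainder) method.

South=1, Coastal=7, Highland=4, Central=5, West=7, East=5

The standard divisor is 30912/29 ≈ 1065.931.
Standard quotas: South 1.3613, Coastal 7.2978, Highland 3.6259, Central 4.4327, West 7.0868, East 5.1955.
Lower quotas: South 1, Coastal 7, Highland 3, Central 4, West 7, East 5 (sum 27, leaving 2 seats).
Remainders in descending order: Highland 0.6259, Central 0.4327, South 0.3613, Coastal 0.2978, East 0.1955, West 0.0868.
Largest remainders: Highland, Central receive the extra seats.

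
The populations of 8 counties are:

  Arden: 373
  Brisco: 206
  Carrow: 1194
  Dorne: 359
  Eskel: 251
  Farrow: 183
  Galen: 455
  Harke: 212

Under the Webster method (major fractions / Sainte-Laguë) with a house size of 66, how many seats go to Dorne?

7

Standard divisor 3233/66 ≈ 48.985; standard quotas: Arden 7.615, Brisco 4.205, Carrow 24.375, Dorne 7.329, Eskel 5.124, Farrow 3.736, Galen 9.289, Harke 4.328.
Rounding to the nearest integer gives 8, 4, 24, 7, 5, 4, 9, 4 = 65 seats, so the divisor must be adjusted.
With modified divisor 48: modified quotas Arden 7.771, Brisco 4.292, Carrow 24.875, Dorne 7.479, Eskel 5.229, Farrow 3.812, Galen 9.479, Harke 4.417.
Rounding to the nearest integer: Arden 8, Brisco 4, Carrow 25, Dorne 7, Eskel 5, Farrow 4, Galen 9, Harke 4 (total 66).
Dorne receives 7.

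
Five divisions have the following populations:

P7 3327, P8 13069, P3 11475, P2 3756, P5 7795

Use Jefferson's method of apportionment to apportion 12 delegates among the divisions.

Standard divisor 39422/12 ≈ 3285.167; standard quotas: P7 1.013, P8 3.978, P3 3.493, P2 1.143, P5 2.373.
Rounding down gives 1, 3, 3, 1, 2 = 10 seats, so the divisor must be adjusted.
With modified divisor 2700: modified quotas P7 1.232, P8 4.840, P3 4.250, P2 1.391, P5 2.887.
Rounding down: P7 1, P8 4, P3 4, P2 1, P5 2 (total 12).

P7=1, P8=4, P3=4, P2=1, P5=2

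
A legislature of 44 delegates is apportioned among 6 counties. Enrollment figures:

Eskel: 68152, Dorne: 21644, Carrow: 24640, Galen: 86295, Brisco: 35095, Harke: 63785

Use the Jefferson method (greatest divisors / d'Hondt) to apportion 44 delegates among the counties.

Standard divisor 299611/44 ≈ 6809.341; standard quotas: Eskel 10.009, Dorne 3.179, Carrow 3.619, Galen 12.673, Brisco 5.154, Harke 9.367.
Rounding down gives 10, 3, 3, 12, 5, 9 = 42 seats, so the divisor must be adjusted.
With modified divisor 6300: modified quotas Eskel 10.818, Dorne 3.436, Carrow 3.911, Galen 13.698, Brisco 5.571, Harke 10.125.
Rounding down: Eskel 10, Dorne 3, Carrow 3, Galen 13, Brisco 5, Harke 10 (total 44).

Eskel 10, Dorne 3, Carrow 3, Galen 13, Brisco 5, Harke 10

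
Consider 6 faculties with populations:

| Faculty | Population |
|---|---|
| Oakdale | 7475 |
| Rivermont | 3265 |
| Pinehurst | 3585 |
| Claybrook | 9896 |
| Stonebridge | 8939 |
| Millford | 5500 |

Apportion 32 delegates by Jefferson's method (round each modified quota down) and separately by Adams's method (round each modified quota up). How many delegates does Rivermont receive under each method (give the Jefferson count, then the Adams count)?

2 and 3

Jefferson: Oakdale 6, Rivermont 2, Pinehurst 3, Claybrook 8, Stonebridge 8, Millford 5.
Adams: Oakdale 6, Rivermont 3, Pinehurst 3, Claybrook 8, Stonebridge 7, Millford 5.
Rivermont gets 2 under Jefferson and 3 under Adams.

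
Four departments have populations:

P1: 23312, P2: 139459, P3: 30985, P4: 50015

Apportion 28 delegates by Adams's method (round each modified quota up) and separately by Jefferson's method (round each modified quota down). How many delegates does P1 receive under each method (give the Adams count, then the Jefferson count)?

3 and 2

Adams: P1 3, P2 15, P3 4, P4 6.
Jefferson: P1 2, P2 17, P3 3, P4 6.
P1 gets 3 under Adams and 2 under Jefferson.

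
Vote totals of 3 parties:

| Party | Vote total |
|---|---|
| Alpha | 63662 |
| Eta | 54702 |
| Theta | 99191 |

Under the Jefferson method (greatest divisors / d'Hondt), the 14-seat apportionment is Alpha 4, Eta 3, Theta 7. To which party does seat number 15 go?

Eta

Priority for the next seat is population ÷ (current seats + 1).
Priorities: Alpha 12732.400, Eta 13675.500, Theta 12398.875.
Highest priority: Eta.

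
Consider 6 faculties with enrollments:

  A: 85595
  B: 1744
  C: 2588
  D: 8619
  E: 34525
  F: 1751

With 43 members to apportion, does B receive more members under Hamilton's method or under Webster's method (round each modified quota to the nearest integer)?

Hamilton: A 27, B 0, C 1, D 3, E 11, F 1.
Webster: A 26, B 1, C 1, D 3, E 11, F 1.
B gets 0 under Hamilton and 1 under Webster.

Webster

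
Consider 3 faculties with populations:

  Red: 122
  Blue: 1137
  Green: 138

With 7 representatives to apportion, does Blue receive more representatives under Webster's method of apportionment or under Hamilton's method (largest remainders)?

Hamilton

Webster: Red 1, Blue 5, Green 1.
Hamilton: Red 0, Blue 6, Green 1.
Blue gets 5 under Webster and 6 under Hamilton.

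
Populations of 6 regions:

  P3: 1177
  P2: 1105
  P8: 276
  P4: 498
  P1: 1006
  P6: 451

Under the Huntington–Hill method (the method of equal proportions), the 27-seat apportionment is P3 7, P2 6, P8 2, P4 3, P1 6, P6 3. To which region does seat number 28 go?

P2

Priority for the next seat is population ÷ (√(s·(s+1))).
Priorities: P3 157.283, P2 170.505, P8 112.677, P4 143.760, P1 155.229, P6 130.192.
Highest priority: P2.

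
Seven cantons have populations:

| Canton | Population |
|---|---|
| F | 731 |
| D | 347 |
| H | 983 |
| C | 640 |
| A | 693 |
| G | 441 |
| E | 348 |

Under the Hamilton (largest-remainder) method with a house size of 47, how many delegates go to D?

4

Total 4183; standard divisor 4183/47 = 89.
Standard quotas: F 8.213, D 3.899, H 11.045, C 7.191, A 7.787, G 4.955, E 3.910.
Lower quotas: F 8, D 3, H 11, C 7, A 7, G 4, E 3 (sum 43, leaving 4 seats).
Remainders in descending order: G 0.955, E 0.910, D 0.899, A 0.787, F 0.213, C 0.191, H 0.045.
The surplus seats go to G, E, D, A.
D receives 4.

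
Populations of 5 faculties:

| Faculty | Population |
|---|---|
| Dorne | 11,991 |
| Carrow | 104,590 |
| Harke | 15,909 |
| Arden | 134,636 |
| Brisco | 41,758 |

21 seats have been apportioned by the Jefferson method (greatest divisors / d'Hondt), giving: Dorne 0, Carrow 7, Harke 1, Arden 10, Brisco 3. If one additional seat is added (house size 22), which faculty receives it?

Priority for the next seat is population ÷ (current seats + 1).
Priorities: Dorne 11991.000, Carrow 13073.750, Harke 7954.500, Arden 12239.636, Brisco 10439.500.
Highest priority: Carrow.

Carrow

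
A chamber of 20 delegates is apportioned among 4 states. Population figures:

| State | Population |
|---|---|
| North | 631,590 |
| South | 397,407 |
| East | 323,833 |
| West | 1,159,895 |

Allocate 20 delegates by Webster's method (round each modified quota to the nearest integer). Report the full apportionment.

North 5; South 3; East 3; West 9

Standard divisor 2512725/20 ≈ 125636.25; standard quotas: North 5.027, South 3.163, East 2.578, West 9.232.
Rounding to the nearest integer gives North 5, South 3, East 3, West 9 — total 20, matching the house size, so no adjustment is needed.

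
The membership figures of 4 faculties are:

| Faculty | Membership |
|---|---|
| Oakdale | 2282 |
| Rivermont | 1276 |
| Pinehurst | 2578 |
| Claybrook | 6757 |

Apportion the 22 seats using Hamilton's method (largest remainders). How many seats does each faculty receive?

Total 12893; standard divisor 12893/22 ≈ 586.045.
Standard quotas: Oakdale 3.8939, Rivermont 2.1773, Pinehurst 4.3990, Claybrook 11.5298.
Lower quotas: Oakdale 3, Rivermont 2, Pinehurst 4, Claybrook 11 (sum 20, leaving 2 seats).
Remainders in descending order: Oakdale 0.8939, Claybrook 0.5298, Pinehurst 0.3990, Rivermont 0.1773.
Largest remainders: Oakdale, Claybrook receive the extra seats.

Oakdale=4, Rivermont=2, Pinehurst=4, Claybrook=12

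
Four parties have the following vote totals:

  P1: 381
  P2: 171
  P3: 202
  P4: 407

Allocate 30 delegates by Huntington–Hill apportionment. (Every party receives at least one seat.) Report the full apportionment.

P1 10; P2 4; P3 5; P4 11

With divisor 38.5: modified quotas P1 9.896, P2 4.442, P3 5.247, P4 10.571.
Geometric-mean thresholds: P1 √(9·10)=9.487, P2 √(4·5)=4.472, P3 √(5·6)=5.477, P4 √(10·11)=10.488.
Each quota rounded against its threshold gives P1 10, P2 4, P3 5, P4 11 (total 30).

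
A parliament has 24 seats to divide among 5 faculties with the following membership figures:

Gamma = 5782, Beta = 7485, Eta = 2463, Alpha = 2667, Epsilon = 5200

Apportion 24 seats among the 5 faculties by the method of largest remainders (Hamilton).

Gamma 6, Beta 8, Eta 2, Alpha 3, Epsilon 5

Total 23597; standard divisor 23597/24 ≈ 983.208.
Standard quotas: Gamma 5.8807, Beta 7.6128, Eta 2.5051, Alpha 2.7125, Epsilon 5.2888.
Lower quotas: Gamma 5, Beta 7, Eta 2, Alpha 2, Epsilon 5 (sum 21, leaving 3 seats).
Remainders in descending order: Gamma 0.8807, Alpha 0.7125, Beta 0.6128, Eta 0.5051, Epsilon 0.2888.
The surplus seats go to Gamma, Alpha, Beta.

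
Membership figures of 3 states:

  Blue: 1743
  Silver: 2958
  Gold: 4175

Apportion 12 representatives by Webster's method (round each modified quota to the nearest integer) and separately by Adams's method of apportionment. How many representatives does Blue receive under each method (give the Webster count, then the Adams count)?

2 and 3

Webster: Blue 2, Silver 4, Gold 6.
Adams: Blue 3, Silver 4, Gold 5.
Blue gets 2 under Webster and 3 under Adams.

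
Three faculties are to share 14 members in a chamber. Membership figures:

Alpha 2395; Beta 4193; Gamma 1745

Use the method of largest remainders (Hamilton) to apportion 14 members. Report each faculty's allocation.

The standard divisor is 8333/14 ≈ 595.214.
Standard quotas: Alpha 4.024, Beta 7.045, Gamma 2.932.
Lower quotas: Alpha 4, Beta 7, Gamma 2 (sum 13, leaving 1 seat).
Remainders in descending order: Gamma 0.932, Beta 0.045, Alpha 0.024.
The surplus seat goes to Gamma.

Alpha: 4, Beta: 7, Gamma: 3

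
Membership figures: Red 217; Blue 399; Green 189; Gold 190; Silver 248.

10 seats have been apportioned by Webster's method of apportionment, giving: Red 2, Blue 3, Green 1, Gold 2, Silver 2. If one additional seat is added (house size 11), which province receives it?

Priority for the next seat is population ÷ (current seats + 0.5).
Priorities: Red 86.800, Blue 114.000, Green 126.000, Gold 76.000, Silver 99.200.
Highest priority: Green.

Green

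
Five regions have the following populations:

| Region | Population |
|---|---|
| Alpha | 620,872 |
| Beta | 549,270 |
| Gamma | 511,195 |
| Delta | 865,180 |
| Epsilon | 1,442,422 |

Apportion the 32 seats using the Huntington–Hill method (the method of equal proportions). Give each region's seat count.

Alpha=5, Beta=4, Gamma=4, Delta=7, Epsilon=12

With divisor 124184: modified quotas Alpha 5.000, Beta 4.423, Gamma 4.116, Delta 6.967, Epsilon 11.615.
Geometric-mean thresholds: Alpha √(4·5)=4.472, Beta √(4·5)=4.472, Gamma √(4·5)=4.472, Delta √(6·7)=6.481, Epsilon √(11·12)=11.489.
Each quota rounded against its threshold gives Alpha 5, Beta 4, Gamma 4, Delta 7, Epsilon 12 (total 32).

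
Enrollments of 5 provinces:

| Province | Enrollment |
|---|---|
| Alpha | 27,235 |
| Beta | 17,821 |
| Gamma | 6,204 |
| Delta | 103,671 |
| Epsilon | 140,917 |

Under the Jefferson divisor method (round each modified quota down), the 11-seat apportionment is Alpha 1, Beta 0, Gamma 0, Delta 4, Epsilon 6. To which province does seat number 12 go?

Priority for the next seat is population ÷ (current seats + 1).
Priorities: Alpha 13617.500, Beta 17821.000, Gamma 6204.000, Delta 20734.200, Epsilon 20131.000.
Highest priority: Delta.

Delta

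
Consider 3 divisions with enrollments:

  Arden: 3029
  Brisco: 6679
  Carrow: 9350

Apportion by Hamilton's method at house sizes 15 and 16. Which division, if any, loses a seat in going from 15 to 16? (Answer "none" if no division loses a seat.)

Arden

At 15 seats: Arden 3, Brisco 5, Carrow 7.
At 16 seats: Arden 2, Brisco 6, Carrow 8.
Arden drops from 3 to 2.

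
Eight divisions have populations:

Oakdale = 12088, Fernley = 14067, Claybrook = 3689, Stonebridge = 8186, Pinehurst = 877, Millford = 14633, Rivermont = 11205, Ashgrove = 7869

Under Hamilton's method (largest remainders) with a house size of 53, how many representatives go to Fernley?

Total 72614; standard divisor 72614/53 ≈ 1370.075.
Standard quotas: Oakdale 8.8229, Fernley 10.2673, Claybrook 2.6926, Stonebridge 5.9749, Pinehurst 0.6401, Millford 10.6804, Rivermont 8.1784, Ashgrove 5.7435.
Lower quotas: Oakdale 8, Fernley 10, Claybrook 2, Stonebridge 5, Pinehurst 0, Millford 10, Rivermont 8, Ashgrove 5 (sum 48, leaving 5 seats).
Remainders in descending order: Stonebridge 0.9749, Oakdale 0.8229, Ashgrove 0.7435, Claybrook 0.6926, Millford 0.6804, Pinehurst 0.6401, Fernley 0.2673, Rivermont 0.1784.
The surplus seats go to Stonebridge, Oakdale, Ashgrove, Claybrook, Millford.
Fernley receives 10.

10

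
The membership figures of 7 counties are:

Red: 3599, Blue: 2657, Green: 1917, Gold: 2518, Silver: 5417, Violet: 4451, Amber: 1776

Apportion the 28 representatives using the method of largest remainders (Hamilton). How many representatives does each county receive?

Total 22335; standard divisor 22335/28 ≈ 797.679.
Standard quotas: Red 4.5118, Blue 3.3309, Green 2.4032, Gold 3.1567, Silver 6.7910, Violet 5.5799, Amber 2.2265.
Lower quotas: Red 4, Blue 3, Green 2, Gold 3, Silver 6, Violet 5, Amber 2 (sum 25, leaving 3 seats).
Remainders in descending order: Silver 0.7910, Violet 0.5799, Red 0.5118, Green 0.4032, Blue 0.3309, Amber 0.2265, Gold 0.1567.
Largest remainders: Silver, Violet, Red receive the extra seats.

Red 5; Blue 3; Green 2; Gold 3; Silver 7; Violet 6; Amber 2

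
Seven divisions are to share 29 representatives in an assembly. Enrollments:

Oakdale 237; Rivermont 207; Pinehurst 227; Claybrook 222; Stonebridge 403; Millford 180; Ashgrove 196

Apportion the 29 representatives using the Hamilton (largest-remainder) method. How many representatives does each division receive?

The standard divisor is 1672/29 ≈ 57.655.
Standard quotas: Oakdale 4.111, Rivermont 3.590, Pinehurst 3.937, Claybrook 3.850, Stonebridge 6.990, Millford 3.122, Ashgrove 3.400.
Lower quotas: Oakdale 4, Rivermont 3, Pinehurst 3, Claybrook 3, Stonebridge 6, Millford 3, Ashgrove 3 (sum 25, leaving 4 seats).
Remainders in descending order: Stonebridge 0.990, Pinehurst 0.937, Claybrook 0.850, Rivermont 0.590, Ashgrove 0.400, Millford 0.122, Oakdale 0.111.
The surplus seats go to Stonebridge, Pinehurst, Claybrook, Rivermont.

Oakdale: 4, Rivermont: 4, Pinehurst: 4, Claybrook: 4, Stonebridge: 7, Millford: 3, Ashgrove: 3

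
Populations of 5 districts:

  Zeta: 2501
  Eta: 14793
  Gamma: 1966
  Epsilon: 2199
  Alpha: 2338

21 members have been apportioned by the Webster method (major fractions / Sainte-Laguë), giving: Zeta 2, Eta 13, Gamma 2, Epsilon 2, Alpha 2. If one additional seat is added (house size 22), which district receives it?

Eta

Priority for the next seat is population ÷ (current seats + 0.5).
Priorities: Zeta 1000.400, Eta 1095.778, Gamma 786.400, Epsilon 879.600, Alpha 935.200.
Highest priority: Eta.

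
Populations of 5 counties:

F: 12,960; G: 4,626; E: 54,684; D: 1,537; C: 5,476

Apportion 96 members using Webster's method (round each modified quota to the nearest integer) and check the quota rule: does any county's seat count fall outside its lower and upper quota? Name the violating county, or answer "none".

Standard quotas: F 15.693, G 5.601, E 66.214, D 1.861, C 6.631.
Webster allocation: F 16, G 6, E 65, D 2, C 7.
E has quota 66.214 (lower 66, upper 67) but receives 65 — outside the quota interval.

E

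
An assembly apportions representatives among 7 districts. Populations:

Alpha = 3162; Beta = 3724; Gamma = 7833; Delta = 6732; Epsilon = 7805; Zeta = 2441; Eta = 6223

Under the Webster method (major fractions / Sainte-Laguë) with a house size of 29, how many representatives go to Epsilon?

Standard divisor 37920/29 ≈ 1307.586; standard quotas: Alpha 2.418, Beta 2.848, Gamma 5.990, Delta 5.148, Epsilon 5.969, Zeta 1.867, Eta 4.759.
Rounding to the nearest integer gives Alpha 2, Beta 3, Gamma 6, Delta 5, Epsilon 6, Zeta 2, Eta 5 — total 29, matching the house size, so no adjustment is needed.
Epsilon receives 6.

6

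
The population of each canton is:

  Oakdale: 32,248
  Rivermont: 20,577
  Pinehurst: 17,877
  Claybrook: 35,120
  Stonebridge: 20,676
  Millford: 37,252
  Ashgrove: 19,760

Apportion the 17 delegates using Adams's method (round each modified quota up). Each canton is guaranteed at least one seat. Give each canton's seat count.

Standard divisor 183510/17 ≈ 10794.706; standard quotas: Oakdale 2.987, Rivermont 1.906, Pinehurst 1.656, Claybrook 3.253, Stonebridge 1.915, Millford 3.451, Ashgrove 1.831.
Rounding up gives 3, 2, 2, 4, 2, 4, 2 = 19 seats, so the divisor must be adjusted.
With modified divisor 14300: modified quotas Oakdale 2.255, Rivermont 1.439, Pinehurst 1.250, Claybrook 2.456, Stonebridge 1.446, Millford 2.605, Ashgrove 1.382.
Rounding up: Oakdale 3, Rivermont 2, Pinehurst 2, Claybrook 3, Stonebridge 2, Millford 3, Ashgrove 2 (total 17).

Oakdale 3, Rivermont 2, Pinehurst 2, Claybrook 3, Stonebridge 2, Millford 3, Ashgrove 2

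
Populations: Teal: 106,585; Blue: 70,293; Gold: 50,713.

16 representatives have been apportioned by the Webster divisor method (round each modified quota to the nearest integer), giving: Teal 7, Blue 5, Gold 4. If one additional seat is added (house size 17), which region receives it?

Priority for the next seat is population ÷ (current seats + 0.5).
Priorities: Teal 14211.333, Blue 12780.545, Gold 11269.556.
Highest priority: Teal.

Teal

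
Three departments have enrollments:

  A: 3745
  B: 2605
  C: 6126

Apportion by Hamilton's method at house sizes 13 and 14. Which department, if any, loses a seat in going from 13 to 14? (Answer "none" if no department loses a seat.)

none

At 13 seats: A 4, B 3, C 6.
At 14 seats: A 4, B 3, C 7.
No department's allocation decreased.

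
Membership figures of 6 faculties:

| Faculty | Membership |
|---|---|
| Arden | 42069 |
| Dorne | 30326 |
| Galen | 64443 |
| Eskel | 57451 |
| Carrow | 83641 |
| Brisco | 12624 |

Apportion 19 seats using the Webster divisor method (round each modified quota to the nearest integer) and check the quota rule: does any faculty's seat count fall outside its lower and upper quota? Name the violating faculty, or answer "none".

Standard quotas: Arden 2.751, Dorne 1.983, Galen 4.214, Eskel 3.757, Carrow 5.469, Brisco 0.826.
Webster allocation: Arden 3, Dorne 2, Galen 4, Eskel 4, Carrow 5, Brisco 1.
Every allocation lies between the lower and upper quota.

none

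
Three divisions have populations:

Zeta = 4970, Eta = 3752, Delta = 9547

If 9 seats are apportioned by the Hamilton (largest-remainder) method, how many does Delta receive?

5

The standard divisor is 18269/9 ≈ 2029.889.
Standard quotas: Zeta 2.4484, Eta 1.8484, Delta 4.7032.
Lower quotas: Zeta 2, Eta 1, Delta 4 (sum 7, leaving 2 seats).
Remainders in descending order: Eta 0.8484, Delta 0.7032, Zeta 0.4484.
Largest remainders: Eta, Delta receive the extra seats.
Delta receives 5.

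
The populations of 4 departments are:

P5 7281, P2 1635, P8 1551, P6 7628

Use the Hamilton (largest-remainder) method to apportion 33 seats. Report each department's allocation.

P5 13; P2 3; P8 3; P6 14

The standard divisor is 18095/33 ≈ 548.333.
Standard quotas: P5 13.2784, P2 2.9818, P8 2.8286, P6 13.9112.
Lower quotas: P5 13, P2 2, P8 2, P6 13 (sum 30, leaving 3 seats).
Remainders in descending order: P2 0.9818, P6 0.9112, P8 0.8286, P5 0.2784.
Largest remainders: P2, P6, P8 receive the extra seats.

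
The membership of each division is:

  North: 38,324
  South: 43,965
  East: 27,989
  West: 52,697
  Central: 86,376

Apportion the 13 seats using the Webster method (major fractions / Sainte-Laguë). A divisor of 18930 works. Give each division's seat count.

With modified divisor 18930: modified quotas North 2.025, South 2.323, East 1.479, West 2.784, Central 4.563.
Rounding to the nearest integer: North 2, South 2, East 1, West 3, Central 5 (total 13).

North=2; South=2; East=1; West=3; Central=5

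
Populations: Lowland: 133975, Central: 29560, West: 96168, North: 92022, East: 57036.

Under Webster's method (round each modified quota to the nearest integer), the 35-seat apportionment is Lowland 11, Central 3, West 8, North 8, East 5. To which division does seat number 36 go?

Priority for the next seat is population ÷ (current seats + 0.5).
Priorities: Lowland 11650.000, Central 8445.714, West 11313.882, North 10826.118, East 10370.182.
Highest priority: Lowland.

Lowland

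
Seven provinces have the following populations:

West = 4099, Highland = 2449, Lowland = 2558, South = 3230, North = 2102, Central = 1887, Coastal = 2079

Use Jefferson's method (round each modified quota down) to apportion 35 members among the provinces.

West 8, Highland 5, Lowland 5, South 6, North 4, Central 3, Coastal 4

Standard divisor 18404/35 ≈ 525.829; standard quotas: West 7.795, Highland 4.657, Lowland 4.865, South 6.143, North 3.998, Central 3.589, Coastal 3.954.
Rounding down gives 7, 4, 4, 6, 3, 3, 3 = 30 seats, so the divisor must be adjusted.
With modified divisor 480: modified quotas West 8.540, Highland 5.102, Lowland 5.329, South 6.729, North 4.379, Central 3.931, Coastal 4.331.
Rounding down: West 8, Highland 5, Lowland 5, South 6, North 4, Central 3, Coastal 4 (total 35).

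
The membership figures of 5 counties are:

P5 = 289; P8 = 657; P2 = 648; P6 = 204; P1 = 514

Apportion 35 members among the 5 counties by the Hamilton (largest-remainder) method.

Total 2312; standard divisor 2312/35 ≈ 66.057.
Standard quotas: P5 4.375, P8 9.946, P2 9.810, P6 3.088, P1 7.781.
Lower quotas: P5 4, P8 9, P2 9, P6 3, P1 7 (sum 32, leaving 3 seats).
Remainders in descending order: P8 0.946, P2 0.810, P1 0.781, P5 0.375, P6 0.088.
The surplus seats go to P8, P2, P1.

P5 4, P8 10, P2 10, P6 3, P1 8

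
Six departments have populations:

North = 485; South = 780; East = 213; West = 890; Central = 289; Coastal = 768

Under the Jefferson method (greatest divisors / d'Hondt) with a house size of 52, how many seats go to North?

7

Standard divisor 3425/52 ≈ 65.865; standard quotas: North 7.364, South 11.842, East 3.234, West 13.512, Central 4.388, Coastal 11.660.
Rounding down gives 7, 11, 3, 13, 4, 11 = 49 seats, so the divisor must be adjusted.
With modified divisor 62: modified quotas North 7.823, South 12.581, East 3.435, West 14.355, Central 4.661, Coastal 12.387.
Rounding down: North 7, South 12, East 3, West 14, Central 4, Coastal 12 (total 52).
North receives 7.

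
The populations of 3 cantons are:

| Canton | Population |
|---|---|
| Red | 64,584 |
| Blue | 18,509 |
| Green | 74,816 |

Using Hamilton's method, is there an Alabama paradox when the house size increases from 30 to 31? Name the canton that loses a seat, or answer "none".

At 30 seats: Red 12, Blue 4, Green 14.
At 31 seats: Red 13, Blue 3, Green 15.
Blue drops from 4 to 3.

Blue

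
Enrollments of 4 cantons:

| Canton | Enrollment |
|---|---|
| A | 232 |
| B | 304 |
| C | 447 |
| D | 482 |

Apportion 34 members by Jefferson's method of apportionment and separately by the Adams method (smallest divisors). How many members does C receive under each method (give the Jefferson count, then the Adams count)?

Jefferson: A 5, B 7, C 11, D 11.
Adams: A 6, B 7, C 10, D 11.
C gets 11 under Jefferson and 10 under Adams.

11 and 10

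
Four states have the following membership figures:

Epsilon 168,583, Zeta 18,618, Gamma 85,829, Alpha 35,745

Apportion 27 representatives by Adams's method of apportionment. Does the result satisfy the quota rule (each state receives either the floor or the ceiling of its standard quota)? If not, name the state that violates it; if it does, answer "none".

Standard quotas: Epsilon 14.741, Zeta 1.628, Gamma 7.505, Alpha 3.126.
Adams allocation: Epsilon 14, Zeta 2, Gamma 8, Alpha 3.
Every allocation lies between the lower and upper quota.

none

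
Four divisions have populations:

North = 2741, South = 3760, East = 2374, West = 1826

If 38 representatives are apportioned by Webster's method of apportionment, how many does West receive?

7

Standard divisor 10701/38 ≈ 281.605; standard quotas: North 9.733, South 13.352, East 8.430, West 6.484.
Rounding to the nearest integer gives 10, 13, 8, 6 = 37 seats, so the divisor must be adjusted.
With modified divisor 280: modified quotas North 9.789, South 13.429, East 8.479, West 6.521.
Rounding to the nearest integer: North 10, South 13, East 8, West 7 (total 38).
West receives 7.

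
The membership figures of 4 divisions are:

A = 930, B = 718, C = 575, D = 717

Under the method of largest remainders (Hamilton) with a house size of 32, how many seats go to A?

10

Total 2940; standard divisor 2940/32 ≈ 91.875.
Standard quotas: A 10.122, B 7.815, C 6.259, D 7.804.
Lower quotas: A 10, B 7, C 6, D 7 (sum 30, leaving 2 seats).
Remainders in descending order: B 0.815, D 0.804, C 0.259, A 0.122.
The surplus seats go to B, D.
A receives 10.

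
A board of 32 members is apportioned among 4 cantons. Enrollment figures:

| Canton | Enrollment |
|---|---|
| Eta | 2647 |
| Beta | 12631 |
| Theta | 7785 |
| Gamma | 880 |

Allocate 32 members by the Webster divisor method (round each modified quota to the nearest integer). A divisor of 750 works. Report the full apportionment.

Eta=4, Beta=17, Theta=10, Gamma=1

With modified divisor 750: modified quotas Eta 3.529, Beta 16.841, Theta 10.380, Gamma 1.173.
Rounding to the nearest integer: Eta 4, Beta 17, Theta 10, Gamma 1 (total 32).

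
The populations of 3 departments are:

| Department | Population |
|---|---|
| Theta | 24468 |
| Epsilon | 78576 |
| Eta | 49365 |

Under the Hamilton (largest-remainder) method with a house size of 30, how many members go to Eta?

Standard divisor: 152409 ÷ 30 ≈ 5080.3.
Standard quotas: Theta 4.8163, Epsilon 15.4668, Eta 9.7169.
Lower quotas: Theta 4, Epsilon 15, Eta 9 (sum 28, leaving 2 seats).
Remainders in descending order: Theta 0.8163, Eta 0.7169, Epsilon 0.4668.
Largest remainders: Theta, Eta receive the extra seats.
Eta receives 10.

10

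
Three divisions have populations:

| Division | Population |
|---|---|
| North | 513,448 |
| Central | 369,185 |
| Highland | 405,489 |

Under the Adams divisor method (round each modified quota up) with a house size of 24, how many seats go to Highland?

8

Standard divisor 1288122/24 ≈ 53671.75; standard quotas: North 9.566, Central 6.879, Highland 7.555.
Rounding up gives 10, 7, 8 = 25 seats, so the divisor must be adjusted.
With modified divisor 57500: modified quotas North 8.930, Central 6.421, Highland 7.052.
Rounding up: North 9, Central 7, Highland 8 (total 24).
Highland receives 8.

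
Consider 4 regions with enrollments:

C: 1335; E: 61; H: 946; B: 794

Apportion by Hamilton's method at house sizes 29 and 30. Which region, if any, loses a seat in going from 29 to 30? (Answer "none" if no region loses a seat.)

E

At 29 seats: C 12, E 1, H 9, B 7.
At 30 seats: C 13, E 0, H 9, B 8.
E drops from 1 to 0.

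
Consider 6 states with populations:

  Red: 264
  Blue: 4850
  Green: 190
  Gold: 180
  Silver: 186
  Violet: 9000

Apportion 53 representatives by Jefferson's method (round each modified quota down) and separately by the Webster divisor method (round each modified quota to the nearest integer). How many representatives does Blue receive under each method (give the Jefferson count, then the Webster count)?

Jefferson: Red 1, Blue 18, Green 0, Gold 0, Silver 0, Violet 34.
Webster: Red 1, Blue 17, Green 1, Gold 1, Silver 1, Violet 32.
Blue gets 18 under Jefferson and 17 under Webster.

18 and 17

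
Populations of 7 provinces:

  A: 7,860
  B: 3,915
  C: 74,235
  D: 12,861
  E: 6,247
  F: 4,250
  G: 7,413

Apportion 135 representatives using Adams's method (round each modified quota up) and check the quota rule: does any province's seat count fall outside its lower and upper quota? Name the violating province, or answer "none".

C

Standard quotas: A 9.086, B 4.526, C 85.816, D 14.867, E 7.222, F 4.913, G 8.570.
Adams allocation: A 9, B 5, C 84, D 15, E 8, F 5, G 9.
C has quota 85.816 (lower 85, upper 86) but receives 84 — outside the quota interval.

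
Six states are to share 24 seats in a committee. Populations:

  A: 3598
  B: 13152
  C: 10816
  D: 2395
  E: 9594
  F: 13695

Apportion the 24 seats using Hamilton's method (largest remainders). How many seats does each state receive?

Total 53250; standard divisor 53250/24 ≈ 2218.75.
Standard quotas: A 1.6216, B 5.9277, C 4.8748, D 1.0794, E 4.3241, F 6.1724.
Lower quotas: A 1, B 5, C 4, D 1, E 4, F 6 (sum 21, leaving 3 seats).
Remainders in descending order: B 0.9277, C 0.8748, A 0.6216, E 0.3241, F 0.1724, D 0.0794.
Largest remainders: B, C, A receive the extra seats.

A: 2; B: 6; C: 5; D: 1; E: 4; F: 6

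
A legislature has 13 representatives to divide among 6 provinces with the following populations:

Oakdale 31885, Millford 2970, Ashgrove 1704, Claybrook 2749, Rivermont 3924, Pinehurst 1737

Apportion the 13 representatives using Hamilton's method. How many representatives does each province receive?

Oakdale=9; Millford=1; Ashgrove=0; Claybrook=1; Rivermont=1; Pinehurst=1

Standard divisor: 44969 ÷ 13 ≈ 3459.154.
Standard quotas: Oakdale 9.2176, Millford 0.8586, Ashgrove 0.4926, Claybrook 0.7947, Rivermont 1.1344, Pinehurst 0.5021.
Lower quotas: Oakdale 9, Millford 0, Ashgrove 0, Claybrook 0, Rivermont 1, Pinehurst 0 (sum 10, leaving 3 seats).
Remainders in descending order: Millford 0.8586, Claybrook 0.7947, Pinehurst 0.5021, Ashgrove 0.4926, Oakdale 0.2176, Rivermont 0.1344.
The surplus seats go to Millford, Claybrook, Pinehurst.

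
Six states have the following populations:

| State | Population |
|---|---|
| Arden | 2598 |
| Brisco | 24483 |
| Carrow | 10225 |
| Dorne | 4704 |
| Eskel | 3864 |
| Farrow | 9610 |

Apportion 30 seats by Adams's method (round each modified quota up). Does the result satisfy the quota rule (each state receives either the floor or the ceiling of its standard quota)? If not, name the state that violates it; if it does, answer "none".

Standard quotas: Arden 1.405, Brisco 13.238, Carrow 5.529, Dorne 2.543, Eskel 2.089, Farrow 5.196.
Adams allocation: Arden 2, Brisco 12, Carrow 6, Dorne 3, Eskel 2, Farrow 5.
Brisco has quota 13.238 (lower 13, upper 14) but receives 12 — outside the quota interval.

Brisco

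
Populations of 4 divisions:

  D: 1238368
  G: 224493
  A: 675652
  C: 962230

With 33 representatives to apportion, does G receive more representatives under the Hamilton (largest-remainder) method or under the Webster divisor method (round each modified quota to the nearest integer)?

Hamilton: D 13, G 3, A 7, C 10.
Webster: D 14, G 2, A 7, C 10.
G gets 3 under Hamilton and 2 under Webster.

Hamilton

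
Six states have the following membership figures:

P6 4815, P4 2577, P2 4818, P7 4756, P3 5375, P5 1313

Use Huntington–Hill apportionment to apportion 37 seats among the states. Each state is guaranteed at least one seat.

With divisor 639: modified quotas P6 7.535, P4 4.033, P2 7.540, P7 7.443, P3 8.412, P5 2.055.
Geometric-mean thresholds: P6 √(7·8)=7.483, P4 √(4·5)=4.472, P2 √(7·8)=7.483, P7 √(7·8)=7.483, P3 √(8·9)=8.485, P5 √(2·3)=2.449.
Each quota rounded against its threshold gives P6 8, P4 4, P2 8, P7 7, P3 8, P5 2 (total 37).

P6: 8; P4: 4; P2: 8; P7: 7; P3: 8; P5: 2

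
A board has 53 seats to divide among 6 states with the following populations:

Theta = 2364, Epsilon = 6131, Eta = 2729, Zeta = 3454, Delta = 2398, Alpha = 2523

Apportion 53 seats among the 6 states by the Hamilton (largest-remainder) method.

Theta 6; Epsilon 17; Eta 7; Zeta 9; Delta 7; Alpha 7

The standard divisor is 19599/53 ≈ 369.792.
Standard quotas: Theta 6.3928, Epsilon 16.5796, Eta 7.3798, Zeta 9.3404, Delta 6.4847, Alpha 6.8227.
Lower quotas: Theta 6, Epsilon 16, Eta 7, Zeta 9, Delta 6, Alpha 6 (sum 50, leaving 3 seats).
Remainders in descending order: Alpha 0.8227, Epsilon 0.5796, Delta 0.4847, Theta 0.3928, Eta 0.3798, Zeta 0.3404.
Largest remainders: Alpha, Epsilon, Delta receive the extra seats.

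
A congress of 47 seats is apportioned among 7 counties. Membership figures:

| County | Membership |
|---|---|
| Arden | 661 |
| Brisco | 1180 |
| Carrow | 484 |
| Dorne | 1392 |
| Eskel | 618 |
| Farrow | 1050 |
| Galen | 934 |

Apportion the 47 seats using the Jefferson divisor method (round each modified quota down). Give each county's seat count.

Arden: 5, Brisco: 9, Carrow: 3, Dorne: 11, Eskel: 4, Farrow: 8, Galen: 7

Standard divisor 6319/47 ≈ 134.447; standard quotas: Arden 4.916, Brisco 8.777, Carrow 3.600, Dorne 10.354, Eskel 4.597, Farrow 7.810, Galen 6.947.
Rounding down gives 4, 8, 3, 10, 4, 7, 6 = 42 seats, so the divisor must be adjusted.
With modified divisor 125: modified quotas Arden 5.288, Brisco 9.440, Carrow 3.872, Dorne 11.136, Eskel 4.944, Farrow 8.400, Galen 7.472.
Rounding down: Arden 5, Brisco 9, Carrow 3, Dorne 11, Eskel 4, Farrow 8, Galen 7 (total 47).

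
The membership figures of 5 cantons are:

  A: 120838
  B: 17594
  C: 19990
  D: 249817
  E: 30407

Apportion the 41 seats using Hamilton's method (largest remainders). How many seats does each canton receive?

A 11, B 2, C 2, D 23, E 3

Standard divisor: 438646 ÷ 41 ≈ 10698.683.
Standard quotas: A 11.2947, B 1.6445, C 1.8685, D 23.3503, E 2.8421.
Lower quotas: A 11, B 1, C 1, D 23, E 2 (sum 38, leaving 3 seats).
Remainders in descending order: C 0.8685, E 0.8421, B 0.6445, D 0.3503, A 0.2947.
Largest remainders: C, E, B receive the extra seats.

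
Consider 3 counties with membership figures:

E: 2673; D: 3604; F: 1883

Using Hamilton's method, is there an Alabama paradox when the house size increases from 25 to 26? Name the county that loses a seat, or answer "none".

At 25 seats: E 8, D 11, F 6.
At 26 seats: E 9, D 11, F 6.
No county's allocation decreased.

none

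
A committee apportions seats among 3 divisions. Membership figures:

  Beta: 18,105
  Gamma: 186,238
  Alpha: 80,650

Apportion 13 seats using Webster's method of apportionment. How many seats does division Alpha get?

Standard divisor 284993/13 ≈ 21922.538; standard quotas: Beta 0.826, Gamma 8.495, Alpha 3.679.
Rounding to the nearest integer gives Beta 1, Gamma 8, Alpha 4 — total 13, matching the house size, so no adjustment is needed.
Alpha receives 4.

4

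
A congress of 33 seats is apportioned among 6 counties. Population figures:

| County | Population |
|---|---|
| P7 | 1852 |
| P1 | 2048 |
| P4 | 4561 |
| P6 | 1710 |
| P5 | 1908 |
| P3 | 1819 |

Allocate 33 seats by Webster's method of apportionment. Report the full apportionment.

Standard divisor 13898/33 ≈ 421.152; standard quotas: P7 4.397, P1 4.863, P4 10.830, P6 4.060, P5 4.530, P3 4.319.
Rounding to the nearest integer gives P7 4, P1 5, P4 11, P6 4, P5 5, P3 4 — total 33, matching the house size, so no adjustment is needed.

P7=4, P1=5, P4=11, P6=4, P5=5, P3=4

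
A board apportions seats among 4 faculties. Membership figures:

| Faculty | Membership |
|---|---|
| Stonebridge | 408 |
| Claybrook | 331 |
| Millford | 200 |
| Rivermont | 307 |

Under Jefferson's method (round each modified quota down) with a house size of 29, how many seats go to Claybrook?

Standard divisor 1246/29 ≈ 42.966; standard quotas: Stonebridge 9.496, Claybrook 7.704, Millford 4.655, Rivermont 7.145.
Rounding down gives 9, 7, 4, 7 = 27 seats, so the divisor must be adjusted.
With modified divisor 40.4: modified quotas Stonebridge 10.099, Claybrook 8.193, Millford 4.950, Rivermont 7.599.
Rounding down: Stonebridge 10, Claybrook 8, Millford 4, Rivermont 7 (total 29).
Claybrook receives 8.

8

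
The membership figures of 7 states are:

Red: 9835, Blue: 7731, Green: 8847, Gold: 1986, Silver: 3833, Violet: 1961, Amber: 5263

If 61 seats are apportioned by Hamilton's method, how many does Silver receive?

The standard divisor is 39456/61 ≈ 646.82.
Standard quotas: Red 15.2052, Blue 11.9523, Green 13.6777, Gold 3.0704, Silver 5.9259, Violet 3.0318, Amber 8.1367.
Lower quotas: Red 15, Blue 11, Green 13, Gold 3, Silver 5, Violet 3, Amber 8 (sum 58, leaving 3 seats).
Remainders in descending order: Blue 0.9523, Silver 0.9259, Green 0.6777, Red 0.2052, Amber 0.1367, Gold 0.0704, Violet 0.0318.
The surplus seats go to Blue, Silver, Green.
Silver receives 6.

6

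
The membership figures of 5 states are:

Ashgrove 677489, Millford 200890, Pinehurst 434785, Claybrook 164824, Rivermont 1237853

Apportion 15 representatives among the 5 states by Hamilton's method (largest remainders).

The standard divisor is 2715841/15 ≈ 181056.067.
Standard quotas: Ashgrove 3.7419, Millford 1.1095, Pinehurst 2.4014, Claybrook 0.9103, Rivermont 6.8368.
Lower quotas: Ashgrove 3, Millford 1, Pinehurst 2, Claybrook 0, Rivermont 6 (sum 12, leaving 3 seats).
Remainders in descending order: Claybrook 0.9103, Rivermont 0.8368, Ashgrove 0.7419, Pinehurst 0.4014, Millford 0.1095.
Largest remainders: Claybrook, Rivermont, Ashgrove receive the extra seats.

Ashgrove: 4; Millford: 1; Pinehurst: 2; Claybrook: 1; Rivermont: 7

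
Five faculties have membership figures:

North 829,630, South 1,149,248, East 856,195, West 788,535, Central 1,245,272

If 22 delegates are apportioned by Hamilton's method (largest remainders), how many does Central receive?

6

Standard divisor: 4868880 ÷ 22 ≈ 221312.727.
Standard quotas: North 3.7487, South 5.1929, East 3.8687, West 3.5630, Central 5.6268.
Lower quotas: North 3, South 5, East 3, West 3, Central 5 (sum 19, leaving 3 seats).
Remainders in descending order: East 0.8687, North 0.7487, Central 0.6268, West 0.5630, South 0.1929.
The surplus seats go to East, North, Central.
Central receives 6.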